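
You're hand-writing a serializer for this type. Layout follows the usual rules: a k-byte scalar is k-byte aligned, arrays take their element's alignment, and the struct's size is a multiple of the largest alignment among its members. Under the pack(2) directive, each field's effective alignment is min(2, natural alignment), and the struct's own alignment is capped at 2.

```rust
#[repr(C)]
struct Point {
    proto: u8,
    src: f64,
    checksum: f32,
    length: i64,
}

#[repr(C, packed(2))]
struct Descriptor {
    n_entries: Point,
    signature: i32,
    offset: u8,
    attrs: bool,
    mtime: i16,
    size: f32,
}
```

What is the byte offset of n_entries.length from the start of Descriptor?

24

Point: proto at 0 (size 1, align 1) → ends 1; pad 7 to align 8 for src; src at 8 (size 8, align 8) → ends 16; checksum at 16 (size 4, align 4) → ends 20; pad 4 to align 8 for length; length at 24 (size 8, align 8) → ends 32; total 32 bytes, alignment 8
n_entries at 0 (size 32, align 2) → ends 32
within Point: length at 24
0 + 24 = 24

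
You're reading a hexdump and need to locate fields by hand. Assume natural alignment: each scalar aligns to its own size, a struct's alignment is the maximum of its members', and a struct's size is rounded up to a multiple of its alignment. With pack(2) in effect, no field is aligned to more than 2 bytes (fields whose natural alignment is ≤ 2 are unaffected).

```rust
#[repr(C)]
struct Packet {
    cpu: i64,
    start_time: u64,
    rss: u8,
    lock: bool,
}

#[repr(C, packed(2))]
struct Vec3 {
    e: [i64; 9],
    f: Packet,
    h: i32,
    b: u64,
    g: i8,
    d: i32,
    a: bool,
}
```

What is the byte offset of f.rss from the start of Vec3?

Packet: cpu at 0 (size 8, align 8) → ends 8; start_time at 8 (size 8, align 8) → ends 16; rss at 16 (size 1, align 1) → ends 17; lock at 17 (size 1, align 1) → ends 18; tail pad 6 to reach multiple of 8; total 24 bytes, alignment 8
e at 0 (size 72, align 2) → ends 72
f at 72 (size 24, align 2) → ends 96
within Packet: rss at 16
72 + 16 = 88

88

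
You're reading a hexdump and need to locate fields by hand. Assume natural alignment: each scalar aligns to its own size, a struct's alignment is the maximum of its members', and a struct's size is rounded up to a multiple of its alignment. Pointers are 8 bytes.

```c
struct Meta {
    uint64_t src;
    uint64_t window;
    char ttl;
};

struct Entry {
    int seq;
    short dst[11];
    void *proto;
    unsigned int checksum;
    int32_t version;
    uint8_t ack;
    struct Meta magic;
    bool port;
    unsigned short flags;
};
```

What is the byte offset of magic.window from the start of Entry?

Meta: 0..8  src  (8B, 8-aligned); 8..16  window  (8B, 8-aligned); 16..17  ttl  (1B, 1-aligned); 17..24  -- tail padding (7B); sizeof = 24, alignof = 8
0..4  seq  (4B, 4-aligned)
4..26  dst  (22B, 2-aligned)
26..32  -- padding (6B)
32..40  proto  (8B, 8-aligned)
40..44  checksum  (4B, 4-aligned)
44..48  version  (4B, 4-aligned)
48..49  ack  (1B, 1-aligned)
49..56  -- padding (7B)
56..80  magic  (24B, 8-aligned)
within Meta: window at 8
56 + 8 = 64

64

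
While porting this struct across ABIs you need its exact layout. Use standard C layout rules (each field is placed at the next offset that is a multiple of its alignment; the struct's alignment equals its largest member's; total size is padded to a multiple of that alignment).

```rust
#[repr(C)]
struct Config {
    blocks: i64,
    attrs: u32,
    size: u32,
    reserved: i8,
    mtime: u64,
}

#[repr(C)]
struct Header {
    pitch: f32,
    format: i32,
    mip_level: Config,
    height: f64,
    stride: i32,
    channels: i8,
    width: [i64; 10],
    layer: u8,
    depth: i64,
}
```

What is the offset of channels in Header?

Config: 0..8  blocks  (8B, 8-aligned); 8..12  attrs  (4B, 4-aligned); 12..16  size  (4B, 4-aligned); 16..17  reserved  (1B, 1-aligned); 17..24  -- padding (7B); 24..32  mtime  (8B, 8-aligned); sizeof = 32, alignof = 8
0..4  pitch  (4B, 4-aligned)
4..8  format  (4B, 4-aligned)
8..40  mip_level  (32B, 8-aligned)
40..48  height  (8B, 8-aligned)
48..52  stride  (4B, 4-aligned)
52..53  channels  (1B, 1-aligned)

52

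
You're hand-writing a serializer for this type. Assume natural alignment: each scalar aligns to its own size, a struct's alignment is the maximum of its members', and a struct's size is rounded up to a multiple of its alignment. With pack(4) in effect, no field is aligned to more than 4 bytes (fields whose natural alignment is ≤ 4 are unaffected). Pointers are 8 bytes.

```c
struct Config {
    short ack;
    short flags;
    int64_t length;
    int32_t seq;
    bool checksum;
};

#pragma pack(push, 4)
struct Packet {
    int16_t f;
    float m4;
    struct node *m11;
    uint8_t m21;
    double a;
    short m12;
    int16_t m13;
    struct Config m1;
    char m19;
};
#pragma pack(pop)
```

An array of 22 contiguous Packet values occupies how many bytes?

Config: @0: ack [2B, align 2] → 2; @2: flags [2B, align 2] → 4; +4 pad (align 8); @8: length [8B, align 8] → 16; @16: seq [4B, align 4] → 20; @20: checksum [1B, align 1] → 21; +3 tail pad (align 8); size 24, align 8
@0: f [2B, align 2] → 2
+2 pad (align 4)
@4: m4 [4B, align 4] → 8
@8: m11 [8B, align 4] → 16
@16: m21 [1B, align 1] → 17
+3 pad (align 4)
@20: a [8B, align 4] → 28
@28: m12 [2B, align 2] → 30
@30: m13 [2B, align 2] → 32
@32: m1 [24B, align 4] → 56
@56: m19 [1B, align 1] → 57
+3 tail pad (align 4)
size 60, align 4
array of 22: 22 × 60 = 1320

1320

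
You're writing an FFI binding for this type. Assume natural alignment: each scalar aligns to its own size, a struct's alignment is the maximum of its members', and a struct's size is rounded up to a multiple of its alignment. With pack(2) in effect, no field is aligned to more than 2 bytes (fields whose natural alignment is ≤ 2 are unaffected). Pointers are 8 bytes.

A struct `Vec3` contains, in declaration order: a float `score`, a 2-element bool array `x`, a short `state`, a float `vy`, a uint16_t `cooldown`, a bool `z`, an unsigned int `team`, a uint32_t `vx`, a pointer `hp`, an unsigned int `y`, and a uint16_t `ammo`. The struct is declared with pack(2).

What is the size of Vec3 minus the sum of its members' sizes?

1

score at 0 (size 4, align 2) → ends 4
x at 4 (size 2, align 1) → ends 6
state at 6 (size 2, align 2) → ends 8
vy at 8 (size 4, align 2) → ends 12
cooldown at 12 (size 2, align 2) → ends 14
z at 14 (size 1, align 1) → ends 15
pad 1 to align 2 for team
team at 16 (size 4, align 2) → ends 20
vx at 20 (size 4, align 2) → ends 24
hp at 24 (size 8, align 2) → ends 32
y at 32 (size 4, align 2) → ends 36
ammo at 36 (size 2, align 2) → ends 38
total 38 bytes, alignment 2
data bytes 37, size 38 → padding 1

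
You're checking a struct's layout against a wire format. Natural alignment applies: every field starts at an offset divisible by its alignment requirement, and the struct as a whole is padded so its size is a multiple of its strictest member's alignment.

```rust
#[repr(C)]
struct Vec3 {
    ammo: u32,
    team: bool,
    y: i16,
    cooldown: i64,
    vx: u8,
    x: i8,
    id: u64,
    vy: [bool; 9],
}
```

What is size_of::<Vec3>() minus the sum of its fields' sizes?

0..4  ammo  (4B, 4-aligned)
4..5  team  (1B, 1-aligned)
5..6  -- padding (1B)
6..8  y  (2B, 2-aligned)
8..16  cooldown  (8B, 8-aligned)
16..17  vx  (1B, 1-aligned)
17..18  x  (1B, 1-aligned)
18..24  -- padding (6B)
24..32  id  (8B, 8-aligned)
32..41  vy  (9B, 1-aligned)
41..48  -- tail padding (7B)
sizeof = 48, alignof = 8
data bytes 34, size 48 → padding 14

14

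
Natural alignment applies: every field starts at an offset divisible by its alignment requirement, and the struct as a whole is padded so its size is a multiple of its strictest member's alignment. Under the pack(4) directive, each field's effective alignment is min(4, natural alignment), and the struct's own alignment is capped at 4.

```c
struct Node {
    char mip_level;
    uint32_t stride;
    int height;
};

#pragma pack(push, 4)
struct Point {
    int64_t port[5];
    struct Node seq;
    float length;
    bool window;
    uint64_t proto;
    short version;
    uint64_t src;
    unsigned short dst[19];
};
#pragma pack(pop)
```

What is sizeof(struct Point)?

120 bytes

Node: @0: mip_level [1B, align 1] → 1; +3 pad (align 4); @4: stride [4B, align 4] → 8; @8: height [4B, align 4] → 12; size 12, align 4
@0: port [40B, align 4] → 40
@40: seq [12B, align 4] → 52
@52: length [4B, align 4] → 56
@56: window [1B, align 1] → 57
+3 pad (align 4)
@60: proto [8B, align 4] → 68
@68: version [2B, align 2] → 70
+2 pad (align 4)
@72: src [8B, align 4] → 80
@80: dst [38B, align 2] → 118
+2 tail pad (align 4)
size 120, align 4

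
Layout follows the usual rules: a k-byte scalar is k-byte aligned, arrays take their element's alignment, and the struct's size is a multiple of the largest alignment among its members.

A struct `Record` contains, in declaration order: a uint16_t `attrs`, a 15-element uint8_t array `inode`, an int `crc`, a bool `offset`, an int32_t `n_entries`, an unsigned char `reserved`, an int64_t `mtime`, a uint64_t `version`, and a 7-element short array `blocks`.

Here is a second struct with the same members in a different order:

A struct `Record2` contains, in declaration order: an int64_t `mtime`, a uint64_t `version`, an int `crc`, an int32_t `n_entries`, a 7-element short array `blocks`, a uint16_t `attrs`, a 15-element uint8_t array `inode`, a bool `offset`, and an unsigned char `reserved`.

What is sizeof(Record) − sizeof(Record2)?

8

0..2  attrs  (2B, 2-aligned)
2..17  inode  (15B, 1-aligned)
17..20  -- padding (3B)
20..24  crc  (4B, 4-aligned)
24..25  offset  (1B, 1-aligned)
25..28  -- padding (3B)
28..32  n_entries  (4B, 4-aligned)
32..33  reserved  (1B, 1-aligned)
33..40  -- padding (7B)
40..48  mtime  (8B, 8-aligned)
48..56  version  (8B, 8-aligned)
56..70  blocks  (14B, 2-aligned)
70..72  -- tail padding (2B)
sizeof = 72, alignof = 8
— Record2 —
0..8  mtime  (8B, 8-aligned)
8..16  version  (8B, 8-aligned)
16..20  crc  (4B, 4-aligned)
20..24  n_entries  (4B, 4-aligned)
24..38  blocks  (14B, 2-aligned)
38..40  attrs  (2B, 2-aligned)
40..55  inode  (15B, 1-aligned)
55..56  offset  (1B, 1-aligned)
56..57  reserved  (1B, 1-aligned)
57..64  -- tail padding (7B)
sizeof = 64, alignof = 8
72 − 64 = 8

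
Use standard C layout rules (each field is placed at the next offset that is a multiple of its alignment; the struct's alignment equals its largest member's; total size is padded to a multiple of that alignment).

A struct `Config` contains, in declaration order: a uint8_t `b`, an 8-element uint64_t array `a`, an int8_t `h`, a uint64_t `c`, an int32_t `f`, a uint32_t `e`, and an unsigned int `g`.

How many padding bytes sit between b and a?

@0: b [1B, align 1] → 1
+7 pad (align 8)
@8: a [64B, align 8] → 72

7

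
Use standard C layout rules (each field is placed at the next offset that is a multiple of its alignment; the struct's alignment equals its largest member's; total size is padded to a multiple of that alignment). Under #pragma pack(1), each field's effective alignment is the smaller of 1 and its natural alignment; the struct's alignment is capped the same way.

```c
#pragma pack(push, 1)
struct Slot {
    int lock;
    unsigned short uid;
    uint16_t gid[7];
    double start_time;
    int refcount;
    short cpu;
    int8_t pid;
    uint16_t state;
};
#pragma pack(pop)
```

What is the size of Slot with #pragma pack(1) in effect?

lock at 0 (size 4, align 1) → ends 4
uid at 4 (size 2, align 1) → ends 6
gid at 6 (size 14, align 1) → ends 20
start_time at 20 (size 8, align 1) → ends 28
refcount at 28 (size 4, align 1) → ends 32
cpu at 32 (size 2, align 1) → ends 34
pid at 34 (size 1, align 1) → ends 35
state at 35 (size 2, align 1) → ends 37
total 37 bytes, alignment 1

37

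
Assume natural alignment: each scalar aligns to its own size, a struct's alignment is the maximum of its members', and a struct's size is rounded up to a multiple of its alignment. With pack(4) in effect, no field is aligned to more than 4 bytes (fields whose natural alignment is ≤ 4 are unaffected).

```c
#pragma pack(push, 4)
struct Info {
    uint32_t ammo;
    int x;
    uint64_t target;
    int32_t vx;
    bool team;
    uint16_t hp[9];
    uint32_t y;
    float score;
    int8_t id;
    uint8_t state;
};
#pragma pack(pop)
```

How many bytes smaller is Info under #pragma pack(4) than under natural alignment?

natural layout:
  0..4  ammo  (4B, 4-aligned)
  4..8  x  (4B, 4-aligned)
  8..16  target  (8B, 8-aligned)
  16..20  vx  (4B, 4-aligned)
  20..21  team  (1B, 1-aligned)
  21..22  -- padding (1B)
  22..40  hp  (18B, 2-aligned)
  40..44  y  (4B, 4-aligned)
  44..48  score  (4B, 4-aligned)
  48..49  id  (1B, 1-aligned)
  49..50  state  (1B, 1-aligned)
  50..56  -- tail padding (6B)
  sizeof = 56, alignof = 8
packed(4) layout:
  0..4  ammo  (4B, 4-aligned)
  4..8  x  (4B, 4-aligned)
  8..16  target  (8B, 4-aligned)
  16..20  vx  (4B, 4-aligned)
  20..21  team  (1B, 1-aligned)
  21..22  -- padding (1B)
  22..40  hp  (18B, 2-aligned)
  40..44  y  (4B, 4-aligned)
  44..48  score  (4B, 4-aligned)
  48..49  id  (1B, 1-aligned)
  49..50  state  (1B, 1-aligned)
  50..52  -- tail padding (2B)
  sizeof = 52, alignof = 4
56 − 52 = 4

4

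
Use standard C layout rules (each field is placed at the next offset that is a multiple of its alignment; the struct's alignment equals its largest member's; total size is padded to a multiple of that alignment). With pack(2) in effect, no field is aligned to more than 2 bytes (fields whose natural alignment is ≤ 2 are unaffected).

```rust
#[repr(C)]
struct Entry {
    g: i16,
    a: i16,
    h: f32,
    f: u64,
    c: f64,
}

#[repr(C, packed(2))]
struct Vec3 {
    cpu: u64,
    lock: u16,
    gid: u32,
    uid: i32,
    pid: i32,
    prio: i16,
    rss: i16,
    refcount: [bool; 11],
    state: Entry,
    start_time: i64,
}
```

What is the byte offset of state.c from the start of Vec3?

Entry: @0: g [2B, align 2] → 2; @2: a [2B, align 2] → 4; @4: h [4B, align 4] → 8; @8: f [8B, align 8] → 16; @16: c [8B, align 8] → 24; size 24, align 8
@0: cpu [8B, align 2] → 8
@8: lock [2B, align 2] → 10
@10: gid [4B, align 2] → 14
@14: uid [4B, align 2] → 18
@18: pid [4B, align 2] → 22
@22: prio [2B, align 2] → 24
@24: rss [2B, align 2] → 26
@26: refcount [11B, align 1] → 37
+1 pad (align 2)
@38: state [24B, align 2] → 62
within Entry: c at 16
38 + 16 = 54

54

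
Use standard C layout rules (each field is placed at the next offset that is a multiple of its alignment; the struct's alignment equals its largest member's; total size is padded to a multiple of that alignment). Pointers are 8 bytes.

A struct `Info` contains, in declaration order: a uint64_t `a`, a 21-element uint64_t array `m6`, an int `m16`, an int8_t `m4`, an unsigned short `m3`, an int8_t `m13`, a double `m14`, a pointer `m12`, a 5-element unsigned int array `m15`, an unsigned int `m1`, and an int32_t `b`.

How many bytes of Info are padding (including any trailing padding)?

12

@0: a [8B, align 8] → 8
@8: m6 [168B, align 8] → 176
@176: m16 [4B, align 4] → 180
@180: m4 [1B, align 1] → 181
+1 pad (align 2)
@182: m3 [2B, align 2] → 184
@184: m13 [1B, align 1] → 185
+7 pad (align 8)
@192: m14 [8B, align 8] → 200
@200: m12 [8B, align 8] → 208
@208: m15 [20B, align 4] → 228
@228: m1 [4B, align 4] → 232
@232: b [4B, align 4] → 236
+4 tail pad (align 8)
size 240, align 8
data bytes 228, size 240 → padding 12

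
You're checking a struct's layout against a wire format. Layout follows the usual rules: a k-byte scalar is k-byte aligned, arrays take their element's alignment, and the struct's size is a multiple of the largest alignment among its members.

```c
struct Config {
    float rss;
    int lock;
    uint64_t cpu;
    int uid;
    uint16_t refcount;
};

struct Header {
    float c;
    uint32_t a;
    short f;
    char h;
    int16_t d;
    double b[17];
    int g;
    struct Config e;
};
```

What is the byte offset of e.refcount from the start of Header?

180

Config: @0: rss [4B, align 4] → 4; @4: lock [4B, align 4] → 8; @8: cpu [8B, align 8] → 16; @16: uid [4B, align 4] → 20; @20: refcount [2B, align 2] → 22; +2 tail pad (align 8); size 24, align 8
@0: c [4B, align 4] → 4
@4: a [4B, align 4] → 8
@8: f [2B, align 2] → 10
@10: h [1B, align 1] → 11
+1 pad (align 2)
@12: d [2B, align 2] → 14
+2 pad (align 8)
@16: b [136B, align 8] → 152
@152: g [4B, align 4] → 156
+4 pad (align 8)
@160: e [24B, align 8] → 184
within Config: refcount at 20
160 + 20 = 180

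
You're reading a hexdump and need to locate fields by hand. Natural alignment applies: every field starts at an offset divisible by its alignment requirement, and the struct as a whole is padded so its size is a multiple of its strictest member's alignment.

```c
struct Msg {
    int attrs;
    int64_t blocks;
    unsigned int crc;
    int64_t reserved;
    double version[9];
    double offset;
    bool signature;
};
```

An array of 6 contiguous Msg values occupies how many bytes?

720

@0: attrs [4B, align 4] → 4
+4 pad (align 8)
@8: blocks [8B, align 8] → 16
@16: crc [4B, align 4] → 20
+4 pad (align 8)
@24: reserved [8B, align 8] → 32
@32: version [72B, align 8] → 104
@104: offset [8B, align 8] → 112
@112: signature [1B, align 1] → 113
+7 tail pad (align 8)
size 120, align 8
array of 6: 6 × 120 = 720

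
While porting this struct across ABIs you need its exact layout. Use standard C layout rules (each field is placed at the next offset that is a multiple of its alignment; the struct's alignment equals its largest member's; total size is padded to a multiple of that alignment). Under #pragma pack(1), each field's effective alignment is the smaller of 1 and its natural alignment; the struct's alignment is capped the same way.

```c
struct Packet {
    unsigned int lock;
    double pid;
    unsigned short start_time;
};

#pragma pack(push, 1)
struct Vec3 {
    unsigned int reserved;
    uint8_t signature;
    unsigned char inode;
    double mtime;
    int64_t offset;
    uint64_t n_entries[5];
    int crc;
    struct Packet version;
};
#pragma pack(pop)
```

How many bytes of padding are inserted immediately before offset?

0

Packet: lock at 0 (size 4, align 4) → ends 4; pad 4 to align 8 for pid; pid at 8 (size 8, align 8) → ends 16; start_time at 16 (size 2, align 2) → ends 18; tail pad 6 to reach multiple of 8; total 24 bytes, alignment 8
reserved at 0 (size 4, align 1) → ends 4
signature at 4 (size 1, align 1) → ends 5
inode at 5 (size 1, align 1) → ends 6
mtime at 6 (size 8, align 1) → ends 14
offset at 14 (size 8, align 1) → ends 22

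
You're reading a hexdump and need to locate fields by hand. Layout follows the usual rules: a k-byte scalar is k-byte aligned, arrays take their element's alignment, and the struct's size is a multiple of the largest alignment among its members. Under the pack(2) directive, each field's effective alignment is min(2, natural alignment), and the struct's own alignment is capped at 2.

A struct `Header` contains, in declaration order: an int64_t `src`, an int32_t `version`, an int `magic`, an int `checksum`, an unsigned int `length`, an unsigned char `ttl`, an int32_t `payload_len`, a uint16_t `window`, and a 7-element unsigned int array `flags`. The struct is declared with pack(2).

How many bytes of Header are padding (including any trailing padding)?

1

src at 0 (size 8, align 2) → ends 8
version at 8 (size 4, align 2) → ends 12
magic at 12 (size 4, align 2) → ends 16
checksum at 16 (size 4, align 2) → ends 20
length at 20 (size 4, align 2) → ends 24
ttl at 24 (size 1, align 1) → ends 25
pad 1 to align 2 for payload_len
payload_len at 26 (size 4, align 2) → ends 30
window at 30 (size 2, align 2) → ends 32
flags at 32 (size 28, align 2) → ends 60
total 60 bytes, alignment 2
data bytes 59, size 60 → padding 1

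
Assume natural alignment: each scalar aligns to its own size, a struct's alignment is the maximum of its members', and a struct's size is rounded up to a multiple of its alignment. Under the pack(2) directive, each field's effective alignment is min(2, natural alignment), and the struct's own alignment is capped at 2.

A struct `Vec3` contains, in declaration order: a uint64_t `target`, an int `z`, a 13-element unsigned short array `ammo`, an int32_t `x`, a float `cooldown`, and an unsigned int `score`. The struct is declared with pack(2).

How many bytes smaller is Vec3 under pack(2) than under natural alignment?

natural layout:
  target at 0 (size 8, align 8) → ends 8
  z at 8 (size 4, align 4) → ends 12
  ammo at 12 (size 26, align 2) → ends 38
  pad 2 to align 4 for x
  x at 40 (size 4, align 4) → ends 44
  cooldown at 44 (size 4, align 4) → ends 48
  score at 48 (size 4, align 4) → ends 52
  tail pad 4 to reach multiple of 8
  total 56 bytes, alignment 8
packed(2) layout:
  target at 0 (size 8, align 2) → ends 8
  z at 8 (size 4, align 2) → ends 12
  ammo at 12 (size 26, align 2) → ends 38
  x at 38 (size 4, align 2) → ends 42
  cooldown at 42 (size 4, align 2) → ends 46
  score at 46 (size 4, align 2) → ends 50
  total 50 bytes, alignment 2
56 − 50 = 6

6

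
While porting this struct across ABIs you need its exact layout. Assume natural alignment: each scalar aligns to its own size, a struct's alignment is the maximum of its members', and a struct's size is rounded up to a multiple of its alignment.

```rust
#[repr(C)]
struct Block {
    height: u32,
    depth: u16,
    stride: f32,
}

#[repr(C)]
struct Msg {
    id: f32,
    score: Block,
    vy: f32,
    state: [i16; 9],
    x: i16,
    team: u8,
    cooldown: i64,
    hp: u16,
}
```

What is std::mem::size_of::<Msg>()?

64 bytes

Block: height at 0 (size 4, align 4) → ends 4; depth at 4 (size 2, align 2) → ends 6; pad 2 to align 4 for stride; stride at 8 (size 4, align 4) → ends 12; total 12 bytes, alignment 4
id at 0 (size 4, align 4) → ends 4
score at 4 (size 12, align 4) → ends 16
vy at 16 (size 4, align 4) → ends 20
state at 20 (size 18, align 2) → ends 38
x at 38 (size 2, align 2) → ends 40
team at 40 (size 1, align 1) → ends 41
pad 7 to align 8 for cooldown
cooldown at 48 (size 8, align 8) → ends 56
hp at 56 (size 2, align 2) → ends 58
tail pad 6 to reach multiple of 8
total 64 bytes, alignment 8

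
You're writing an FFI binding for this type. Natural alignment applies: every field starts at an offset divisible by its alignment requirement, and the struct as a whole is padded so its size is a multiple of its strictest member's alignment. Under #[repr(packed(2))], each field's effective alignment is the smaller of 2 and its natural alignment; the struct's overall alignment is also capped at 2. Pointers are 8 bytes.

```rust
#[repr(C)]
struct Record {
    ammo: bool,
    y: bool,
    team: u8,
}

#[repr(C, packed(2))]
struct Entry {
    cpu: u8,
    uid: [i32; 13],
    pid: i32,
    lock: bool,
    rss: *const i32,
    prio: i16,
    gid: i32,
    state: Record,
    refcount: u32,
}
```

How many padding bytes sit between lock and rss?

Record: 0..1  ammo  (1B, 1-aligned); 1..2  y  (1B, 1-aligned); 2..3  team  (1B, 1-aligned); sizeof = 3, alignof = 1
0..1  cpu  (1B, 1-aligned)
1..2  -- padding (1B)
2..54  uid  (52B, 2-aligned)
54..58  pid  (4B, 2-aligned)
58..59  lock  (1B, 1-aligned)
59..60  -- padding (1B)
60..68  rss  (8B, 2-aligned)

1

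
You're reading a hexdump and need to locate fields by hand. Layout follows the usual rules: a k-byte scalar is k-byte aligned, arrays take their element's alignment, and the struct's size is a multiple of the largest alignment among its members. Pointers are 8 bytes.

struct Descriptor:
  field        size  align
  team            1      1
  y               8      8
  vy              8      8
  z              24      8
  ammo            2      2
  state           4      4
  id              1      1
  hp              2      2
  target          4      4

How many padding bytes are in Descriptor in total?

10

@0: team [1B, align 1] → 1
+7 pad (align 8)
@8: y [8B, align 8] → 16
@16: vy [8B, align 8] → 24
@24: z [24B, align 8] → 48
@48: ammo [2B, align 2] → 50
+2 pad (align 4)
@52: state [4B, align 4] → 56
@56: id [1B, align 1] → 57
+1 pad (align 2)
@58: hp [2B, align 2] → 60
@60: target [4B, align 4] → 64
size 64, align 8
data bytes 54, size 64 → padding 10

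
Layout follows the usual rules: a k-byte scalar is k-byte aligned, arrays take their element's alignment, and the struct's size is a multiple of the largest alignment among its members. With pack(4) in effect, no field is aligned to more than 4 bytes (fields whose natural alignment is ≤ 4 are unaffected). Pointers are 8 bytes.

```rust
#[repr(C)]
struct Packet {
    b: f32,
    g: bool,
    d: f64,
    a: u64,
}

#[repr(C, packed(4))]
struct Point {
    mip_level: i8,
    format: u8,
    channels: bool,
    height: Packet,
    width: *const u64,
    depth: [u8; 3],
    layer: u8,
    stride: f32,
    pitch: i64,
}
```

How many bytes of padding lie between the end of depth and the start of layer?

Packet: b at 0 (size 4, align 4) → ends 4; g at 4 (size 1, align 1) → ends 5; pad 3 to align 8 for d; d at 8 (size 8, align 8) → ends 16; a at 16 (size 8, align 8) → ends 24; total 24 bytes, alignment 8
mip_level at 0 (size 1, align 1) → ends 1
format at 1 (size 1, align 1) → ends 2
channels at 2 (size 1, align 1) → ends 3
pad 1 to align 4 for height
height at 4 (size 24, align 4) → ends 28
width at 28 (size 8, align 4) → ends 36
depth at 36 (size 3, align 1) → ends 39
layer at 39 (size 1, align 1) → ends 40

0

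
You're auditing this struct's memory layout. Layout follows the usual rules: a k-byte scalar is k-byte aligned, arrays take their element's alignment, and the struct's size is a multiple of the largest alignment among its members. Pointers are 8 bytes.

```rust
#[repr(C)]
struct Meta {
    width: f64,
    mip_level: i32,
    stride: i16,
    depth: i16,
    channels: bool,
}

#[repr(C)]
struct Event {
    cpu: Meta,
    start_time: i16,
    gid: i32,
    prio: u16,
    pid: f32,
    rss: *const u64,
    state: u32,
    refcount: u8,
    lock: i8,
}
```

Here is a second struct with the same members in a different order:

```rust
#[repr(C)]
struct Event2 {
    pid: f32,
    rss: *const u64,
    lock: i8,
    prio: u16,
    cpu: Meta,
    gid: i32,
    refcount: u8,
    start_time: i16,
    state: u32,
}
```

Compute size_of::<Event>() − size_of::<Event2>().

-8

Meta: @0: width [8B, align 8] → 8; @8: mip_level [4B, align 4] → 12; @12: stride [2B, align 2] → 14; @14: depth [2B, align 2] → 16; @16: channels [1B, align 1] → 17; +7 tail pad (align 8); size 24, align 8
@0: cpu [24B, align 8] → 24
@24: start_time [2B, align 2] → 26
+2 pad (align 4)
@28: gid [4B, align 4] → 32
@32: prio [2B, align 2] → 34
+2 pad (align 4)
@36: pid [4B, align 4] → 40
@40: rss [8B, align 8] → 48
@48: state [4B, align 4] → 52
@52: refcount [1B, align 1] → 53
@53: lock [1B, align 1] → 54
+2 tail pad (align 8)
size 56, align 8
— Event2 —
@0: pid [4B, align 4] → 4
+4 pad (align 8)
@8: rss [8B, align 8] → 16
@16: lock [1B, align 1] → 17
+1 pad (align 2)
@18: prio [2B, align 2] → 20
+4 pad (align 8)
@24: cpu [24B, align 8] → 48
@48: gid [4B, align 4] → 52
@52: refcount [1B, align 1] → 53
+1 pad (align 2)
@54: start_time [2B, align 2] → 56
@56: state [4B, align 4] → 60
+4 tail pad (align 8)
size 64, align 8
56 − 64 = -8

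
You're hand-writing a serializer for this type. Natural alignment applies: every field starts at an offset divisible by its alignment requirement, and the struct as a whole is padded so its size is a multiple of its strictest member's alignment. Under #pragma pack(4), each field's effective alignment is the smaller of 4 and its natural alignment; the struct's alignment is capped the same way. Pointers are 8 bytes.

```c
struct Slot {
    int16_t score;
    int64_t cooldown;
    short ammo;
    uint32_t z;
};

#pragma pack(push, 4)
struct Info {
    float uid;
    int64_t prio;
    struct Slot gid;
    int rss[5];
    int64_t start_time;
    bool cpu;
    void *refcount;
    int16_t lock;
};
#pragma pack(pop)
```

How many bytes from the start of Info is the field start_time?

Slot: score at 0 (size 2, align 2) → ends 2; pad 6 to align 8 for cooldown; cooldown at 8 (size 8, align 8) → ends 16; ammo at 16 (size 2, align 2) → ends 18; pad 2 to align 4 for z; z at 20 (size 4, align 4) → ends 24; total 24 bytes, alignment 8
uid at 0 (size 4, align 4) → ends 4
prio at 4 (size 8, align 4) → ends 12
gid at 12 (size 24, align 4) → ends 36
rss at 36 (size 20, align 4) → ends 56
start_time at 56 (size 8, align 4) → ends 64

56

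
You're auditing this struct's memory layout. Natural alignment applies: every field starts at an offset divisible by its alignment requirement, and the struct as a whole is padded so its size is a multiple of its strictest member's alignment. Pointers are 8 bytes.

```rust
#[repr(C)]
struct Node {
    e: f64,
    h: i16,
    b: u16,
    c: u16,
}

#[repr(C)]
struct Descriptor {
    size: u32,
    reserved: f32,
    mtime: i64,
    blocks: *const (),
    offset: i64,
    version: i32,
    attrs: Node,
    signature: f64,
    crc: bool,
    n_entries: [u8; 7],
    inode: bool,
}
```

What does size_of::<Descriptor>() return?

80 bytes

Node: 0..8  e  (8B, 8-aligned); 8..10  h  (2B, 2-aligned); 10..12  b  (2B, 2-aligned); 12..14  c  (2B, 2-aligned); 14..16  -- tail padding (2B); sizeof = 16, alignof = 8
0..4  size  (4B, 4-aligned)
4..8  reserved  (4B, 4-aligned)
8..16  mtime  (8B, 8-aligned)
16..24  blocks  (8B, 8-aligned)
24..32  offset  (8B, 8-aligned)
32..36  version  (4B, 4-aligned)
36..40  -- padding (4B)
40..56  attrs  (16B, 8-aligned)
56..64  signature  (8B, 8-aligned)
64..65  crc  (1B, 1-aligned)
65..72  n_entries  (7B, 1-aligned)
72..73  inode  (1B, 1-aligned)
73..80  -- tail padding (7B)
sizeof = 80, alignof = 8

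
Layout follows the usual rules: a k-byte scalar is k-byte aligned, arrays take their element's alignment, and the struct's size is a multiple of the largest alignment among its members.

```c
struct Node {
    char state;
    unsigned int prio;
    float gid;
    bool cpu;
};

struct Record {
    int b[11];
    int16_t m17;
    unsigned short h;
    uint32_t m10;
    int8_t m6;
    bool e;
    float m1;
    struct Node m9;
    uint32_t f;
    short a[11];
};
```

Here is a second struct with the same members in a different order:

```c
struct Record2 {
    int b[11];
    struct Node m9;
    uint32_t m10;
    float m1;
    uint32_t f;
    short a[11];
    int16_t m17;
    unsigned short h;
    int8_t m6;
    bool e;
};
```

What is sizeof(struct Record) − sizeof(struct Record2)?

4

Node: @0: state [1B, align 1] → 1; +3 pad (align 4); @4: prio [4B, align 4] → 8; @8: gid [4B, align 4] → 12; @12: cpu [1B, align 1] → 13; +3 tail pad (align 4); size 16, align 4
@0: b [44B, align 4] → 44
@44: m17 [2B, align 2] → 46
@46: h [2B, align 2] → 48
@48: m10 [4B, align 4] → 52
@52: m6 [1B, align 1] → 53
@53: e [1B, align 1] → 54
+2 pad (align 4)
@56: m1 [4B, align 4] → 60
@60: m9 [16B, align 4] → 76
@76: f [4B, align 4] → 80
@80: a [22B, align 2] → 102
+2 tail pad (align 4)
size 104, align 4
— Record2 —
@0: b [44B, align 4] → 44
@44: m9 [16B, align 4] → 60
@60: m10 [4B, align 4] → 64
@64: m1 [4B, align 4] → 68
@68: f [4B, align 4] → 72
@72: a [22B, align 2] → 94
@94: m17 [2B, align 2] → 96
@96: h [2B, align 2] → 98
@98: m6 [1B, align 1] → 99
@99: e [1B, align 1] → 100
size 100, align 4
104 − 100 = 4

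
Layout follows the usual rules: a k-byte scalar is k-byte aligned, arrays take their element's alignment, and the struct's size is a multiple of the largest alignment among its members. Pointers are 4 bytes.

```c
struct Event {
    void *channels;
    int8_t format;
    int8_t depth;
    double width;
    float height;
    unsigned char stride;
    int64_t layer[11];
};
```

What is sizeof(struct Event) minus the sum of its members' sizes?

channels at 0 (size 4, align 4) → ends 4
format at 4 (size 1, align 1) → ends 5
depth at 5 (size 1, align 1) → ends 6
pad 2 to align 8 for width
width at 8 (size 8, align 8) → ends 16
height at 16 (size 4, align 4) → ends 20
stride at 20 (size 1, align 1) → ends 21
pad 3 to align 8 for layer
layer at 24 (size 88, align 8) → ends 112
total 112 bytes, alignment 8
data bytes 107, size 112 → padding 5

5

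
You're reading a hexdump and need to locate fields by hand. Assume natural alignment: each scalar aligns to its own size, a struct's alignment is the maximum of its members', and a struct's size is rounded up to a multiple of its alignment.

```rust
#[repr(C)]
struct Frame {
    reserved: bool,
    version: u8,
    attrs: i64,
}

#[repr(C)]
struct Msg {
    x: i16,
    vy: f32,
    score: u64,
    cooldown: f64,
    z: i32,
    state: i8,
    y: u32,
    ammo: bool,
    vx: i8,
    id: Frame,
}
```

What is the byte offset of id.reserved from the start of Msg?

Frame: @0: reserved [1B, align 1] → 1; @1: version [1B, align 1] → 2; +6 pad (align 8); @8: attrs [8B, align 8] → 16; size 16, align 8
@0: x [2B, align 2] → 2
+2 pad (align 4)
@4: vy [4B, align 4] → 8
@8: score [8B, align 8] → 16
@16: cooldown [8B, align 8] → 24
@24: z [4B, align 4] → 28
@28: state [1B, align 1] → 29
+3 pad (align 4)
@32: y [4B, align 4] → 36
@36: ammo [1B, align 1] → 37
@37: vx [1B, align 1] → 38
+2 pad (align 8)
@40: id [16B, align 8] → 56
within Frame: reserved at 0
40 + 0 = 40

40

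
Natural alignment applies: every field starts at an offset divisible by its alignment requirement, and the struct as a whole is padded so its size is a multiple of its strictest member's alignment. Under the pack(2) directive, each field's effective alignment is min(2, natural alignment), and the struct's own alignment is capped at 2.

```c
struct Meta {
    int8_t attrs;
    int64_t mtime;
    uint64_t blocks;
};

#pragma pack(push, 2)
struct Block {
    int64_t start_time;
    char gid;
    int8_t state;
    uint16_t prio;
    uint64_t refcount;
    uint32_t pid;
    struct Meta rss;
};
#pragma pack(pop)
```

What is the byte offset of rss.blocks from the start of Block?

40

Meta: attrs at 0 (size 1, align 1) → ends 1; pad 7 to align 8 for mtime; mtime at 8 (size 8, align 8) → ends 16; blocks at 16 (size 8, align 8) → ends 24; total 24 bytes, alignment 8
start_time at 0 (size 8, align 2) → ends 8
gid at 8 (size 1, align 1) → ends 9
state at 9 (size 1, align 1) → ends 10
prio at 10 (size 2, align 2) → ends 12
refcount at 12 (size 8, align 2) → ends 20
pid at 20 (size 4, align 2) → ends 24
rss at 24 (size 24, align 2) → ends 48
within Meta: blocks at 16
24 + 16 = 40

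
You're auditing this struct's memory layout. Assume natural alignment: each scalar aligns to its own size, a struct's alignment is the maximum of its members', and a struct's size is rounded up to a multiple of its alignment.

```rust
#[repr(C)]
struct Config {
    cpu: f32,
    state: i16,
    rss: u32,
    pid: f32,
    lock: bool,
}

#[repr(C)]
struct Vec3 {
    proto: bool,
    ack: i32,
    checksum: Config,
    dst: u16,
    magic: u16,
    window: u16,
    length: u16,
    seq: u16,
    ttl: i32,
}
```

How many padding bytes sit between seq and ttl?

Config: cpu at 0 (size 4, align 4) → ends 4; state at 4 (size 2, align 2) → ends 6; pad 2 to align 4 for rss; rss at 8 (size 4, align 4) → ends 12; pid at 12 (size 4, align 4) → ends 16; lock at 16 (size 1, align 1) → ends 17; tail pad 3 to reach multiple of 4; total 20 bytes, alignment 4
proto at 0 (size 1, align 1) → ends 1
pad 3 to align 4 for ack
ack at 4 (size 4, align 4) → ends 8
checksum at 8 (size 20, align 4) → ends 28
dst at 28 (size 2, align 2) → ends 30
magic at 30 (size 2, align 2) → ends 32
window at 32 (size 2, align 2) → ends 34
length at 34 (size 2, align 2) → ends 36
seq at 36 (size 2, align 2) → ends 38
pad 2 to align 4 for ttl
ttl at 40 (size 4, align 4) → ends 44

2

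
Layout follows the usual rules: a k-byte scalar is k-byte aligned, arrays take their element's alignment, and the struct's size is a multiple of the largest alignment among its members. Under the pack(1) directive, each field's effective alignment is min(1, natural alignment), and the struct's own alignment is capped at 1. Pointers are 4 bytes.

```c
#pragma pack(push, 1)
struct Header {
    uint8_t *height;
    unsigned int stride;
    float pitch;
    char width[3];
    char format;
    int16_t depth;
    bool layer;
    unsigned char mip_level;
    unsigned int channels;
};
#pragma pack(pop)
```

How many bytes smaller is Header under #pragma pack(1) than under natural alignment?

0

natural layout:
  height at 0 (size 4, align 4) → ends 4
  stride at 4 (size 4, align 4) → ends 8
  pitch at 8 (size 4, align 4) → ends 12
  width at 12 (size 3, align 1) → ends 15
  format at 15 (size 1, align 1) → ends 16
  depth at 16 (size 2, align 2) → ends 18
  layer at 18 (size 1, align 1) → ends 19
  mip_level at 19 (size 1, align 1) → ends 20
  channels at 20 (size 4, align 4) → ends 24
  total 24 bytes, alignment 4
packed(1) layout:
  height at 0 (size 4, align 1) → ends 4
  stride at 4 (size 4, align 1) → ends 8
  pitch at 8 (size 4, align 1) → ends 12
  width at 12 (size 3, align 1) → ends 15
  format at 15 (size 1, align 1) → ends 16
  depth at 16 (size 2, align 1) → ends 18
  layer at 18 (size 1, align 1) → ends 19
  mip_level at 19 (size 1, align 1) → ends 20
  channels at 20 (size 4, align 1) → ends 24
  total 24 bytes, alignment 1
24 − 24 = 0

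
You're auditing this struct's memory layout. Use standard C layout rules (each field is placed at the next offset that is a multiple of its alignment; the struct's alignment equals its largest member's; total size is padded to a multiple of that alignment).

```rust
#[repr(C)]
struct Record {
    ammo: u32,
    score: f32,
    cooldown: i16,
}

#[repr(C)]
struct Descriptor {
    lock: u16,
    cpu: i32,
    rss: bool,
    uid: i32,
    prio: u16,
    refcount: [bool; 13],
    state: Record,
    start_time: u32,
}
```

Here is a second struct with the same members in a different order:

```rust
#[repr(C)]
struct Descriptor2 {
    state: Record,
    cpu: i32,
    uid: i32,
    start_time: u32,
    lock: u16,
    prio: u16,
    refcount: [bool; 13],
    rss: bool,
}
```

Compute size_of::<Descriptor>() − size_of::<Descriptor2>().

4

Record: @0: ammo [4B, align 4] → 4; @4: score [4B, align 4] → 8; @8: cooldown [2B, align 2] → 10; +2 tail pad (align 4); size 12, align 4
@0: lock [2B, align 2] → 2
+2 pad (align 4)
@4: cpu [4B, align 4] → 8
@8: rss [1B, align 1] → 9
+3 pad (align 4)
@12: uid [4B, align 4] → 16
@16: prio [2B, align 2] → 18
@18: refcount [13B, align 1] → 31
+1 pad (align 4)
@32: state [12B, align 4] → 44
@44: start_time [4B, align 4] → 48
size 48, align 4
— Descriptor2 —
@0: state [12B, align 4] → 12
@12: cpu [4B, align 4] → 16
@16: uid [4B, align 4] → 20
@20: start_time [4B, align 4] → 24
@24: lock [2B, align 2] → 26
@26: prio [2B, align 2] → 28
@28: refcount [13B, align 1] → 41
@41: rss [1B, align 1] → 42
+2 tail pad (align 4)
size 44, align 4
48 − 44 = 4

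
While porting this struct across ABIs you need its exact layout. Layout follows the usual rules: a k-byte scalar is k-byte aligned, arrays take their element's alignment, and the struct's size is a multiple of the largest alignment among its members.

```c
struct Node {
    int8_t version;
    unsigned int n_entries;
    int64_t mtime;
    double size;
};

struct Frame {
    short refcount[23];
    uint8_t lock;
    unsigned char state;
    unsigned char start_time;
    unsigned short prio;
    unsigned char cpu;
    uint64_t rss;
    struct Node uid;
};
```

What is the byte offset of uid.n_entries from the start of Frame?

68

Node: version at 0 (size 1, align 1) → ends 1; pad 3 to align 4 for n_entries; n_entries at 4 (size 4, align 4) → ends 8; mtime at 8 (size 8, align 8) → ends 16; size at 16 (size 8, align 8) → ends 24; total 24 bytes, alignment 8
refcount at 0 (size 46, align 2) → ends 46
lock at 46 (size 1, align 1) → ends 47
state at 47 (size 1, align 1) → ends 48
start_time at 48 (size 1, align 1) → ends 49
pad 1 to align 2 for prio
prio at 50 (size 2, align 2) → ends 52
cpu at 52 (size 1, align 1) → ends 53
pad 3 to align 8 for rss
rss at 56 (size 8, align 8) → ends 64
uid at 64 (size 24, align 8) → ends 88
within Node: n_entries at 4
64 + 4 = 68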